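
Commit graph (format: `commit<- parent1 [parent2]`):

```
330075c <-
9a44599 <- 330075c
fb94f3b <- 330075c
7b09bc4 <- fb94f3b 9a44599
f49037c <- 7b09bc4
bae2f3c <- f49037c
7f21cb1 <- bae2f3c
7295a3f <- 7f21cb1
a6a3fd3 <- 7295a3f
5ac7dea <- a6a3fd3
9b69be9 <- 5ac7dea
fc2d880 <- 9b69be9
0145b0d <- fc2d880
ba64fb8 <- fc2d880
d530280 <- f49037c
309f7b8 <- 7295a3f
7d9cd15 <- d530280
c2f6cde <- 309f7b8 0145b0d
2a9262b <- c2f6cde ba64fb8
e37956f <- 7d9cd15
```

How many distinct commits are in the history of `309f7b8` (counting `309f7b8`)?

Walking parent pointers from 309f7b8: reachable set = {309f7b8, 330075c, 7295a3f, 7b09bc4, 7f21cb1, 9a44599, bae2f3c, f49037c, fb94f3b}.
That is 9 commits.

9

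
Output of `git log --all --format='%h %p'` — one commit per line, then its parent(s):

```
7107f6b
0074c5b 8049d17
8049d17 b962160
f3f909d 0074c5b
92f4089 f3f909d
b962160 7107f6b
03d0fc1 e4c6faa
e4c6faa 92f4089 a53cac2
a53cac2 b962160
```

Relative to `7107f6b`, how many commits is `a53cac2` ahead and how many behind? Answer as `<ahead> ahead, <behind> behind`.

Reachable from a53cac2: {7107f6b, a53cac2, b962160}.
Reachable from 7107f6b: {7107f6b}.
Only in a53cac2's history (ahead): {a53cac2, b962160} — 2.
Only in 7107f6b's history (behind): {} — 0.

2 ahead, 0 behind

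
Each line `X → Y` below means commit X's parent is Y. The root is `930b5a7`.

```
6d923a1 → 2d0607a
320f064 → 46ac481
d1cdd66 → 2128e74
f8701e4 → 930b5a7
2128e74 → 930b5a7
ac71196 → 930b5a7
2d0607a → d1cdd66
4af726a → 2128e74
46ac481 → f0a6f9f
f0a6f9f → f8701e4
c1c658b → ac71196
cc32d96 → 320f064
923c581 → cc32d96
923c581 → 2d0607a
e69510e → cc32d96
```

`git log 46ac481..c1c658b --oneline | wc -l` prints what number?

2

Reachable from c1c658b: {930b5a7, ac71196, c1c658b}.
Reachable from 46ac481: {46ac481, 930b5a7, f0a6f9f, f8701e4}.
In c1c658b's history but not 46ac481's: {ac71196, c1c658b} — 2 commits.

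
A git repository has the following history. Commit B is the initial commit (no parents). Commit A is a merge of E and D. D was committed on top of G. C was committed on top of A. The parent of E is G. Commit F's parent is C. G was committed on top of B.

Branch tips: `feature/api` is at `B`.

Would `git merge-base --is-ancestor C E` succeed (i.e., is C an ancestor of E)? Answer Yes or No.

Ancestors of E: {B, E, G}.
C is not in that set, so it is not an ancestor of E.

No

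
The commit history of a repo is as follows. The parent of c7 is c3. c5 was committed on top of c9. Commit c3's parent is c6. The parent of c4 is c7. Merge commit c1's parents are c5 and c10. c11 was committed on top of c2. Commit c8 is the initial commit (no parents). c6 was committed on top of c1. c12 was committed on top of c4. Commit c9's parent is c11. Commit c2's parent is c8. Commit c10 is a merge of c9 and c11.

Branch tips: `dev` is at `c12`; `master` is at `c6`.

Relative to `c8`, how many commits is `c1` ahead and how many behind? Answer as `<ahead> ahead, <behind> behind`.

Reachable from c1: {c1, c10, c11, c2, c5, c8, c9}.
Reachable from c8: {c8}.
Only in c1's history (ahead): {c1, c10, c11, c2, c5, c9} — 6.
Only in c8's history (behind): {} — 0.

6 ahead, 0 behind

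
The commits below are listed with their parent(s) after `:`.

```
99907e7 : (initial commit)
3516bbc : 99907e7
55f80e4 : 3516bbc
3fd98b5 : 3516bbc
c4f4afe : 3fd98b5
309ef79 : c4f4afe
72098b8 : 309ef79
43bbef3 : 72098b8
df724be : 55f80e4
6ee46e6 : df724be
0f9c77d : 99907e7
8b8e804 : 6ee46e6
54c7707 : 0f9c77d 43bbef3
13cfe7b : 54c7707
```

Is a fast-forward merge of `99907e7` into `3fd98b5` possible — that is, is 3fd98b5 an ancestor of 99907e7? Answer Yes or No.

A fast-forward from 3fd98b5 to 99907e7 is possible iff 3fd98b5 is an ancestor of 99907e7.
Ancestors of 99907e7: {99907e7}.
3fd98b5 is not among them, so fast-forward is not possible.

No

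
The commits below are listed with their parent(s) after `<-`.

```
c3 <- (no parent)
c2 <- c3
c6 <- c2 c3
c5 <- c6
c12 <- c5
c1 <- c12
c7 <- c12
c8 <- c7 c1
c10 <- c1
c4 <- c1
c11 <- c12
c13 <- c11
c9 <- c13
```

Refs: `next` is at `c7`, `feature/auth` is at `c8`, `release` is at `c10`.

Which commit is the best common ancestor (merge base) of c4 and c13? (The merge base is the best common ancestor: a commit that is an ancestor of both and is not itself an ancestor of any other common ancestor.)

c12

Ancestors of c4: {c1, c12, c2, c3, c4, c5, c6}.
Ancestors of c13: {c11, c12, c13, c2, c3, c5, c6}.
Common ancestors: {c12, c2, c3, c5, c6}.
Among these, c12 is not an ancestor of any other common ancestor — it is the merge base.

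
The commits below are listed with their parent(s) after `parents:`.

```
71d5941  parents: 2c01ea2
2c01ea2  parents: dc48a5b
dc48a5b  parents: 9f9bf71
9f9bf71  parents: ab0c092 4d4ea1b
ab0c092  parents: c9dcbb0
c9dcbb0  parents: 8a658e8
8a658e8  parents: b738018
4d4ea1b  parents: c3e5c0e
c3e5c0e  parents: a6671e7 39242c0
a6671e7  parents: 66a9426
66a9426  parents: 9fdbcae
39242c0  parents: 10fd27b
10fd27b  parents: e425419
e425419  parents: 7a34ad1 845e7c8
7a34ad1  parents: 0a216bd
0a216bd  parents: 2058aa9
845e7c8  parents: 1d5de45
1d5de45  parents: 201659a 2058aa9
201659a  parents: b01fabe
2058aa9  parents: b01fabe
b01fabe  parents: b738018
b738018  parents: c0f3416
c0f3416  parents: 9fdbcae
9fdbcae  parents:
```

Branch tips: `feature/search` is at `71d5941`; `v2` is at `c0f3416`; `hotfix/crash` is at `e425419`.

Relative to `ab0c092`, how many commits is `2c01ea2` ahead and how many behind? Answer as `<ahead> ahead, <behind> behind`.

Reachable from 2c01ea2: {0a216bd, 10fd27b, 1d5de45, 201659a, 2058aa9, 2c01ea2, 39242c0, 4d4ea1b, 66a9426, 7a34ad1, 845e7c8, 8a658e8, 9f9bf71, 9fdbcae, a6671e7, ab0c092, b01fabe, b738018, c0f3416, c3e5c0e, c9dcbb0, dc48a5b, e425419}.
Reachable from ab0c092: {8a658e8, 9fdbcae, ab0c092, b738018, c0f3416, c9dcbb0}.
Only in 2c01ea2's history (ahead): {0a216bd, 10fd27b, 1d5de45, 201659a, 2058aa9, 2c01ea2, 39242c0, 4d4ea1b, 66a9426, 7a34ad1, 845e7c8, 9f9bf71, a6671e7, b01fabe, c3e5c0e, dc48a5b, e425419} — 17.
Only in ab0c092's history (behind): {} — 0.

17 ahead, 0 behind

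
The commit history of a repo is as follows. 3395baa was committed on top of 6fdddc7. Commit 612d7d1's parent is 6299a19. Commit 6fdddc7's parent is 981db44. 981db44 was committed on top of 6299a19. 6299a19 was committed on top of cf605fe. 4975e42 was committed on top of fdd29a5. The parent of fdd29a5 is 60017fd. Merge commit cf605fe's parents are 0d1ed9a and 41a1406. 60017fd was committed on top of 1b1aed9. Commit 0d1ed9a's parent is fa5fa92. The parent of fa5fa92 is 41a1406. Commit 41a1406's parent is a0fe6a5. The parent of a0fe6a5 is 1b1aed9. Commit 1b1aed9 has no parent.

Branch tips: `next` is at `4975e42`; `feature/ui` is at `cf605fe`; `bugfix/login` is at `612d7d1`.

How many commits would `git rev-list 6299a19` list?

7

Walking parent pointers from 6299a19: reachable set = {0d1ed9a, 1b1aed9, 41a1406, 6299a19, a0fe6a5, cf605fe, fa5fa92}.
That is 7 commits.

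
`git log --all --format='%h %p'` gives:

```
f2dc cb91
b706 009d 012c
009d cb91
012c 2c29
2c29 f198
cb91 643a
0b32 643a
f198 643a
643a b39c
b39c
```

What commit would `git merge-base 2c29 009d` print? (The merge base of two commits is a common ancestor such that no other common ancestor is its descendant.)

643a

Ancestors of 2c29: {2c29, 643a, b39c, f198}.
Ancestors of 009d: {009d, 643a, b39c, cb91}.
Common ancestors: {643a, b39c}.
Among these, 643a is not an ancestor of any other common ancestor — it is the merge base.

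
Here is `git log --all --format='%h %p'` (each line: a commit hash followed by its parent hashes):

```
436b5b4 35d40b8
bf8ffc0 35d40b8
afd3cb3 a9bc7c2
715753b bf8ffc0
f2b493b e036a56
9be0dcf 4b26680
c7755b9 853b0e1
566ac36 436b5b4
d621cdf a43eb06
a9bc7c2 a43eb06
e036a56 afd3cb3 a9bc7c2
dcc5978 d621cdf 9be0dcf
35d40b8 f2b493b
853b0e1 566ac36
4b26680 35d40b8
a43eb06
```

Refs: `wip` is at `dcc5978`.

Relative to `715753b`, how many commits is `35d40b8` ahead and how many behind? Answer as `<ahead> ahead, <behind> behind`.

Reachable from 35d40b8: {35d40b8, a43eb06, a9bc7c2, afd3cb3, e036a56, f2b493b}.
Reachable from 715753b: {35d40b8, 715753b, a43eb06, a9bc7c2, afd3cb3, bf8ffc0, e036a56, f2b493b}.
Only in 35d40b8's history (ahead): {} — 0.
Only in 715753b's history (behind): {715753b, bf8ffc0} — 2.

0 ahead, 2 behind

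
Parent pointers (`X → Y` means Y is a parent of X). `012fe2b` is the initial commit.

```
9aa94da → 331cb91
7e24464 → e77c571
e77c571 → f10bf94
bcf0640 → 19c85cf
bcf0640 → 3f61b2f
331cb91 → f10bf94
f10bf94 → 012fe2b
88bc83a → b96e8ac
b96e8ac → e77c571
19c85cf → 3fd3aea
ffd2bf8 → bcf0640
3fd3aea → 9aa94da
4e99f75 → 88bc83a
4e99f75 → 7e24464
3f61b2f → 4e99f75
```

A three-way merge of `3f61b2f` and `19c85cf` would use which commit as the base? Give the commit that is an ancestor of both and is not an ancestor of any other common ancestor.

f10bf94

Ancestors of 3f61b2f: {012fe2b, 3f61b2f, 4e99f75, 7e24464, 88bc83a, b96e8ac, e77c571, f10bf94}.
Ancestors of 19c85cf: {012fe2b, 19c85cf, 331cb91, 3fd3aea, 9aa94da, f10bf94}.
Common ancestors: {012fe2b, f10bf94}.
Among these, f10bf94 is not an ancestor of any other common ancestor — it is the merge base.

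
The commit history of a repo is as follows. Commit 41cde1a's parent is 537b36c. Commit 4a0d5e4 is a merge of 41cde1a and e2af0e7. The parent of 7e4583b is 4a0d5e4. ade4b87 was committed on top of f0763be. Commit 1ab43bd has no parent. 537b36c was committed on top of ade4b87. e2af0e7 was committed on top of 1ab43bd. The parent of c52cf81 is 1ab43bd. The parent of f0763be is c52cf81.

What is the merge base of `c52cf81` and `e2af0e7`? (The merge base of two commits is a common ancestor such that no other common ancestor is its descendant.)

Ancestors of c52cf81: {1ab43bd, c52cf81}.
Ancestors of e2af0e7: {1ab43bd, e2af0e7}.
Common ancestors: {1ab43bd}.
The only common ancestor is 1ab43bd, so it is the merge base.

1ab43bd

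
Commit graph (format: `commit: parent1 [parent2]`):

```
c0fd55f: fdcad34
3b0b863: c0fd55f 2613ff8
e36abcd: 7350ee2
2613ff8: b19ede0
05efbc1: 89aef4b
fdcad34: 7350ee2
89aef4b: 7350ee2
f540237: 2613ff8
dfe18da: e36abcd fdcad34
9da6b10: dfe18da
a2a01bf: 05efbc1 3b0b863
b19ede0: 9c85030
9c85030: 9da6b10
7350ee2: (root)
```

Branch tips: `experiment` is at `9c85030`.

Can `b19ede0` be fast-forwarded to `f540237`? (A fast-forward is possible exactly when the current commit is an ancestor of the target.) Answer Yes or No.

A fast-forward from b19ede0 to f540237 is possible iff b19ede0 is an ancestor of f540237.
Ancestors of f540237: {2613ff8, 7350ee2, 9c85030, 9da6b10, b19ede0, dfe18da, e36abcd, f540237, fdcad34}.
b19ede0 is among them, so fast-forward is possible.

Yes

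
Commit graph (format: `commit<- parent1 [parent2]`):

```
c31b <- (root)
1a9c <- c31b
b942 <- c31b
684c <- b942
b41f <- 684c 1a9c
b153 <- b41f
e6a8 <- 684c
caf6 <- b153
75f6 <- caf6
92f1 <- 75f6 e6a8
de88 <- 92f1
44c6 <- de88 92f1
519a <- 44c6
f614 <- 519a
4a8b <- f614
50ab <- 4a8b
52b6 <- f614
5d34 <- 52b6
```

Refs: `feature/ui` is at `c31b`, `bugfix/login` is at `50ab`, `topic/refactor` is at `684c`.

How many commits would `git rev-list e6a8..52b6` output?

Reachable from 52b6: {1a9c, 44c6, 519a, 52b6, 684c, 75f6, 92f1, b153, b41f, b942, c31b, caf6, de88, e6a8, f614}.
Reachable from e6a8: {684c, b942, c31b, e6a8}.
In 52b6's history but not e6a8's: {1a9c, 44c6, 519a, 52b6, 75f6, 92f1, b153, b41f, caf6, de88, f614} — 11 commits.

11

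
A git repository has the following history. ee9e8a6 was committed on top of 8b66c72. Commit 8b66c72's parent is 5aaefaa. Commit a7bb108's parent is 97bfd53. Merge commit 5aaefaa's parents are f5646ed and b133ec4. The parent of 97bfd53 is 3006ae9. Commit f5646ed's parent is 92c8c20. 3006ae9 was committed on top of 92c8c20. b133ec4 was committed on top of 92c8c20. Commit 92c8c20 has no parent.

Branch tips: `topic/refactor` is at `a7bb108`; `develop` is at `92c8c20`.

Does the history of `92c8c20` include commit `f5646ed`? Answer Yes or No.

Ancestors of 92c8c20: {92c8c20}.
f5646ed is not in that set, so it is not an ancestor of 92c8c20.

No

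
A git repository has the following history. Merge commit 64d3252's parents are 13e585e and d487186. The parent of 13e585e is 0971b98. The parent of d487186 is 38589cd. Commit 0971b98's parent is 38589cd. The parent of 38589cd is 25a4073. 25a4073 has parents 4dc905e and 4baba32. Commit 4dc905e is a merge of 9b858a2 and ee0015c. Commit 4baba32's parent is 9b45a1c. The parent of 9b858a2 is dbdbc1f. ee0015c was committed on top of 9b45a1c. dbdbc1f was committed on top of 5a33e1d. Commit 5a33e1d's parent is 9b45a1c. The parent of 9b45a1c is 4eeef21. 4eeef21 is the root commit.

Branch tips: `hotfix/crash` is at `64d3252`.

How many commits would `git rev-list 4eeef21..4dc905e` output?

Reachable from 4dc905e: {4dc905e, 4eeef21, 5a33e1d, 9b45a1c, 9b858a2, dbdbc1f, ee0015c}.
Reachable from 4eeef21: {4eeef21}.
In 4dc905e's history but not 4eeef21's: {4dc905e, 5a33e1d, 9b45a1c, 9b858a2, dbdbc1f, ee0015c} — 6 commits.

6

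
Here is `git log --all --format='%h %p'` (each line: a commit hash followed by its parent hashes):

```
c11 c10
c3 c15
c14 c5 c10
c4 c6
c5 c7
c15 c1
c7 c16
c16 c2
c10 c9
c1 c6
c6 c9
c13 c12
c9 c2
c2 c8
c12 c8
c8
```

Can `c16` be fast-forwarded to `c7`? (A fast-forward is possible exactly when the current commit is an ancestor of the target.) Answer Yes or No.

Yes

A fast-forward from c16 to c7 is possible iff c16 is an ancestor of c7.
Ancestors of c7: {c16, c2, c7, c8}.
c16 is among them, so fast-forward is possible.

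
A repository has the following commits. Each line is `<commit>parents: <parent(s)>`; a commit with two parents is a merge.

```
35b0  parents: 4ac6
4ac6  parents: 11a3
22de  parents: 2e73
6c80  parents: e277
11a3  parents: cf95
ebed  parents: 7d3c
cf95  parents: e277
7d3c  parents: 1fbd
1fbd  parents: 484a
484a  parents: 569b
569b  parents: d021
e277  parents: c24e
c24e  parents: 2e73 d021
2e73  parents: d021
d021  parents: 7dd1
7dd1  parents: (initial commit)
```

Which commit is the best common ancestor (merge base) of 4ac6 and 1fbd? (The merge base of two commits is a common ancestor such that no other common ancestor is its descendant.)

Ancestors of 4ac6: {11a3, 2e73, 4ac6, 7dd1, c24e, cf95, d021, e277}.
Ancestors of 1fbd: {1fbd, 484a, 569b, 7dd1, d021}.
Common ancestors: {7dd1, d021}.
Among these, d021 is not an ancestor of any other common ancestor — it is the merge base.

d021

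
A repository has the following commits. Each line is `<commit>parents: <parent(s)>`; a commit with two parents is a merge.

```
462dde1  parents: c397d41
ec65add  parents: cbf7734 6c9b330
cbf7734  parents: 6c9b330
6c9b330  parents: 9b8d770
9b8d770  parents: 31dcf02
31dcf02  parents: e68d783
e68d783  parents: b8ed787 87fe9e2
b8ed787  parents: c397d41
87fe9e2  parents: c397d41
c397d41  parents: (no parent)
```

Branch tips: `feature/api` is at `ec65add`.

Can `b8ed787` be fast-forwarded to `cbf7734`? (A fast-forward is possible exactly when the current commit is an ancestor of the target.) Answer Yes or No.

Yes

A fast-forward from b8ed787 to cbf7734 is possible iff b8ed787 is an ancestor of cbf7734.
Ancestors of cbf7734: {31dcf02, 6c9b330, 87fe9e2, 9b8d770, b8ed787, c397d41, cbf7734, e68d783}.
b8ed787 is among them, so fast-forward is possible.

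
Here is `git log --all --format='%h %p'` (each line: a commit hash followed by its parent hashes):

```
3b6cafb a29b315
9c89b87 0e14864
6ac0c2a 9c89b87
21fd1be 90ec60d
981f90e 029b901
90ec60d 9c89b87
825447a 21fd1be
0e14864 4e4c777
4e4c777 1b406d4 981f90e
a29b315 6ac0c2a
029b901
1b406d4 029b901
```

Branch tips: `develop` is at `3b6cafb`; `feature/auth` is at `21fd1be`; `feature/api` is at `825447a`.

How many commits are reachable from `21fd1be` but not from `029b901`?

7

Reachable from 21fd1be: {029b901, 0e14864, 1b406d4, 21fd1be, 4e4c777, 90ec60d, 981f90e, 9c89b87}.
Reachable from 029b901: {029b901}.
In 21fd1be's history but not 029b901's: {0e14864, 1b406d4, 21fd1be, 4e4c777, 90ec60d, 981f90e, 9c89b87} — 7 commits.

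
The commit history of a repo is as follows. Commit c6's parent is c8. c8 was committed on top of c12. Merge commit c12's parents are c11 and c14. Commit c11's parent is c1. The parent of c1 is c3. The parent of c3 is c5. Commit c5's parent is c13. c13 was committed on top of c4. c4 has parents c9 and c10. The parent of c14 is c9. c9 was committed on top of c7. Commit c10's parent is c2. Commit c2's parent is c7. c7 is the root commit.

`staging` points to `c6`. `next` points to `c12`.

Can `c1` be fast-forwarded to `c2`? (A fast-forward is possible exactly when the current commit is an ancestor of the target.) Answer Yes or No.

A fast-forward from c1 to c2 is possible iff c1 is an ancestor of c2.
Ancestors of c2: {c2, c7}.
c1 is not among them, so fast-forward is not possible.

No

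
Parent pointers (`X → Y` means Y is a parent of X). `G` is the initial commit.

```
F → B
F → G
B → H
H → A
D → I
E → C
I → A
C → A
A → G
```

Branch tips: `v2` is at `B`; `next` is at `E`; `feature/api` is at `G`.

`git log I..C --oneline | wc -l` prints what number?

Reachable from C: {A, C, G}.
Reachable from I: {A, G, I}.
In C's history but not I's: {C} — 1 commit.

1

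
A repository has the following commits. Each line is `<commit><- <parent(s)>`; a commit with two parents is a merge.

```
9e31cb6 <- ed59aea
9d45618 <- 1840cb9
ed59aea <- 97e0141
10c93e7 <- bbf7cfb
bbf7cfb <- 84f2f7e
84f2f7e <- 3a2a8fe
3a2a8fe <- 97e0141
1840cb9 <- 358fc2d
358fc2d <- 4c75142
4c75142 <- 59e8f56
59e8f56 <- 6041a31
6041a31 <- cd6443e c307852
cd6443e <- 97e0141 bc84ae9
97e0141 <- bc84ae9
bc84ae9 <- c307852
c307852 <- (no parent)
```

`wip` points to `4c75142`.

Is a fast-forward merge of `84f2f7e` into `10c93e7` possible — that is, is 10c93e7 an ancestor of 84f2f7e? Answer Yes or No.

No

A fast-forward from 10c93e7 to 84f2f7e is possible iff 10c93e7 is an ancestor of 84f2f7e.
Ancestors of 84f2f7e: {3a2a8fe, 84f2f7e, 97e0141, bc84ae9, c307852}.
10c93e7 is not among them, so fast-forward is not possible.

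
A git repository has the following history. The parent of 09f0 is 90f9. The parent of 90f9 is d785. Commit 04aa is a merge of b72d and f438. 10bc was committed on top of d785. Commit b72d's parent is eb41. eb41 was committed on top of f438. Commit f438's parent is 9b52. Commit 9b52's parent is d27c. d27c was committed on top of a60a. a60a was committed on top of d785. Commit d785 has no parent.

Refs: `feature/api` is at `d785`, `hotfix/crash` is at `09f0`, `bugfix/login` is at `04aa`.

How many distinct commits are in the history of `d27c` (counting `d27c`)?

3

Walking parent pointers from d27c: reachable set = {a60a, d27c, d785}.
That is 3 commits.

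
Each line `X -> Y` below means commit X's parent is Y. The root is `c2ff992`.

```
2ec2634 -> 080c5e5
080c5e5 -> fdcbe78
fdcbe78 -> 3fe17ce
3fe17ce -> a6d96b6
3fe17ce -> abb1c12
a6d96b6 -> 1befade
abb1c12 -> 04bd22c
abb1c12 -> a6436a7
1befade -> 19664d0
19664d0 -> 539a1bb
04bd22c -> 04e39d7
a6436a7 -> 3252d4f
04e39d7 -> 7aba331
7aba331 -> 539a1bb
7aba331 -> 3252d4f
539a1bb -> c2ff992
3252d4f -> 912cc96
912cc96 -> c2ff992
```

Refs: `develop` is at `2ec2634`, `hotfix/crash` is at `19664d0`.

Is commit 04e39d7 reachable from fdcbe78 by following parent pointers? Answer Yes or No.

Ancestors of fdcbe78 (commits reachable by following parents): {04bd22c, 04e39d7, 19664d0, 1befade, 3252d4f, 3fe17ce, 539a1bb, 7aba331, 912cc96, a6436a7, a6d96b6, abb1c12, c2ff992, fdcbe78}.
04e39d7 is in that set, so it is an ancestor of fdcbe78.

Yes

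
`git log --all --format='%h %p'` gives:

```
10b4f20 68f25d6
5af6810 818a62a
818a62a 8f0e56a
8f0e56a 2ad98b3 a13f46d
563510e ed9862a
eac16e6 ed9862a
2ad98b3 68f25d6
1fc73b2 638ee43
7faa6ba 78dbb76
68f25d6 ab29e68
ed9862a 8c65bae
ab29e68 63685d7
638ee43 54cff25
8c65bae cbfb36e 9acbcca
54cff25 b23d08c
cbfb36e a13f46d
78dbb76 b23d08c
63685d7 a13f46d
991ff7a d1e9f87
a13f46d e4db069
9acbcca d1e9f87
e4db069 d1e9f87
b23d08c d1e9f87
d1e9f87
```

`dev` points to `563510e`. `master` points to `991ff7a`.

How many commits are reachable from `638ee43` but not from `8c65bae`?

Reachable from 638ee43: {54cff25, 638ee43, b23d08c, d1e9f87}.
Reachable from 8c65bae: {8c65bae, 9acbcca, a13f46d, cbfb36e, d1e9f87, e4db069}.
In 638ee43's history but not 8c65bae's: {54cff25, 638ee43, b23d08c} — 3 commits.

3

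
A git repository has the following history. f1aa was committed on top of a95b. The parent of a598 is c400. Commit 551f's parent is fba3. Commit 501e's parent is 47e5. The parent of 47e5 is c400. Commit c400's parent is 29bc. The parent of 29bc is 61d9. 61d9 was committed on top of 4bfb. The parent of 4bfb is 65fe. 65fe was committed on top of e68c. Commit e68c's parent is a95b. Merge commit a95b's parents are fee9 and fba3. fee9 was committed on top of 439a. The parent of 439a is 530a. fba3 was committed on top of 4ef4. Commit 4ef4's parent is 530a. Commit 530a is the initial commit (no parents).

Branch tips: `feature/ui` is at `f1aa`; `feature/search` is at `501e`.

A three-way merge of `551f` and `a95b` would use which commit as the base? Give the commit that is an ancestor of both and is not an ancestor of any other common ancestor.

fba3

Ancestors of 551f: {4ef4, 530a, 551f, fba3}.
Ancestors of a95b: {439a, 4ef4, 530a, a95b, fba3, fee9}.
Common ancestors: {4ef4, 530a, fba3}.
Among these, fba3 is not an ancestor of any other common ancestor — it is the merge base.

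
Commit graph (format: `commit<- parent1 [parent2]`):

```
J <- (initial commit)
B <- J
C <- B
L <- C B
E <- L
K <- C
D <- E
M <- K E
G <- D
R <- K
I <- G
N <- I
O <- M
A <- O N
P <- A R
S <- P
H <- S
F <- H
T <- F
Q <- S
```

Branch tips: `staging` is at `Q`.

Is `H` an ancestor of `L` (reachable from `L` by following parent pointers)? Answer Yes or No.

No

Ancestors of L: {B, C, J, L}.
H is not in that set, so it is not an ancestor of L.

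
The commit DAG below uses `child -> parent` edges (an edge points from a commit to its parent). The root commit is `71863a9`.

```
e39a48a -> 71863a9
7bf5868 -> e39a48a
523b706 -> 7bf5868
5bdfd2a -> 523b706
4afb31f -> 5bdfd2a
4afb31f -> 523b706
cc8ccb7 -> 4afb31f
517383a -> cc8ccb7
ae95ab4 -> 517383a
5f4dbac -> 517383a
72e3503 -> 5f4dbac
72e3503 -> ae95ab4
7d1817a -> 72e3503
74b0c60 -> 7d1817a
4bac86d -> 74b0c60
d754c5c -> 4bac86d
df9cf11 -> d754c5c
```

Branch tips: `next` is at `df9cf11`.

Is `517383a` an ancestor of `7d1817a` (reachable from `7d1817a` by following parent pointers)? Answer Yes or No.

Ancestors of 7d1817a (commits reachable by following parents): {4afb31f, 517383a, 523b706, 5bdfd2a, 5f4dbac, 71863a9, 72e3503, 7bf5868, 7d1817a, ae95ab4, cc8ccb7, e39a48a}.
517383a is in that set, so it is an ancestor of 7d1817a.

Yes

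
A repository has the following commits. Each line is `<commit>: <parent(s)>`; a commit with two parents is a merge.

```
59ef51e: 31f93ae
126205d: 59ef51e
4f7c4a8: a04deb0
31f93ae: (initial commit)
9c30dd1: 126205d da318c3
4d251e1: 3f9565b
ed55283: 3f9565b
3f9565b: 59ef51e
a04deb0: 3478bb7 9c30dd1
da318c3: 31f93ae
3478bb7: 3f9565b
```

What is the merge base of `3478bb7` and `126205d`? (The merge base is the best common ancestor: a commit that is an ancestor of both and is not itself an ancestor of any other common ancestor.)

59ef51e

Ancestors of 3478bb7: {31f93ae, 3478bb7, 3f9565b, 59ef51e}.
Ancestors of 126205d: {126205d, 31f93ae, 59ef51e}.
Common ancestors: {31f93ae, 59ef51e}.
Among these, 59ef51e is not an ancestor of any other common ancestor — it is the merge base.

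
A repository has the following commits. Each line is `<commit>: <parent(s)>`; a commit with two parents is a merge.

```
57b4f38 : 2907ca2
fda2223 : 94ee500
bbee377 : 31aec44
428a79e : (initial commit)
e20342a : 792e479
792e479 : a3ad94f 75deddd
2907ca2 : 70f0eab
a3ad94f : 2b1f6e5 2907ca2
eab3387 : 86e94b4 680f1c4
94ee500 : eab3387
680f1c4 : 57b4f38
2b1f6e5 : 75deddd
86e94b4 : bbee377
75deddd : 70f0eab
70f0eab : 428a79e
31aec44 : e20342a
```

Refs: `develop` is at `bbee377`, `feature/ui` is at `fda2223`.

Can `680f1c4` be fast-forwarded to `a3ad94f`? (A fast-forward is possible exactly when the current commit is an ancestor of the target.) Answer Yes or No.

A fast-forward from 680f1c4 to a3ad94f is possible iff 680f1c4 is an ancestor of a3ad94f.
Ancestors of a3ad94f: {2907ca2, 2b1f6e5, 428a79e, 70f0eab, 75deddd, a3ad94f}.
680f1c4 is not among them, so fast-forward is not possible.

No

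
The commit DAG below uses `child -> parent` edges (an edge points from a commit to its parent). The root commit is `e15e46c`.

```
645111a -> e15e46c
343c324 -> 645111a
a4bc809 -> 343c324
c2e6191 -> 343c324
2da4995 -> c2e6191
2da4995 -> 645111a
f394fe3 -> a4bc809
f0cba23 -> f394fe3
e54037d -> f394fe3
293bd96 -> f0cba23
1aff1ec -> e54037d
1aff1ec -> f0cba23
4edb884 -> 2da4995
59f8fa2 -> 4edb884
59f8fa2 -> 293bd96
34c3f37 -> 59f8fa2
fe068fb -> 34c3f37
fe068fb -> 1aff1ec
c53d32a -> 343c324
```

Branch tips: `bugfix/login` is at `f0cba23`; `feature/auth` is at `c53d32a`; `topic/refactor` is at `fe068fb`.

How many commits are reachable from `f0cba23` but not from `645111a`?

4

Reachable from f0cba23: {343c324, 645111a, a4bc809, e15e46c, f0cba23, f394fe3}.
Reachable from 645111a: {645111a, e15e46c}.
In f0cba23's history but not 645111a's: {343c324, a4bc809, f0cba23, f394fe3} — 4 commits.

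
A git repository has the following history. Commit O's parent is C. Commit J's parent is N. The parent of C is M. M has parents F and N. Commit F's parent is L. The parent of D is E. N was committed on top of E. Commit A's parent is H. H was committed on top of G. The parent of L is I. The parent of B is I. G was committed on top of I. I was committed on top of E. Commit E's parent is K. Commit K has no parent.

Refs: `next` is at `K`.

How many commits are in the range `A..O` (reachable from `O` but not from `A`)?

Reachable from O: {C, E, F, I, K, L, M, N, O}.
Reachable from A: {A, E, G, H, I, K}.
In O's history but not A's: {C, F, L, M, N, O} — 6 commits.

6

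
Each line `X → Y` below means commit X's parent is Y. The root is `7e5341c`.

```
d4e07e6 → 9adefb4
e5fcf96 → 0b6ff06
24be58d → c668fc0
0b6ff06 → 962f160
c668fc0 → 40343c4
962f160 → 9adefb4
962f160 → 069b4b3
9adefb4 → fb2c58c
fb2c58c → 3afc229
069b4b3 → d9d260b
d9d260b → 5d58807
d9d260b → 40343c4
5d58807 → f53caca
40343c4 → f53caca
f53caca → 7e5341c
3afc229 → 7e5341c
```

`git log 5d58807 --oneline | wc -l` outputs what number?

Walking parent pointers from 5d58807: reachable set = {5d58807, 7e5341c, f53caca}.
That is 3 commits.

3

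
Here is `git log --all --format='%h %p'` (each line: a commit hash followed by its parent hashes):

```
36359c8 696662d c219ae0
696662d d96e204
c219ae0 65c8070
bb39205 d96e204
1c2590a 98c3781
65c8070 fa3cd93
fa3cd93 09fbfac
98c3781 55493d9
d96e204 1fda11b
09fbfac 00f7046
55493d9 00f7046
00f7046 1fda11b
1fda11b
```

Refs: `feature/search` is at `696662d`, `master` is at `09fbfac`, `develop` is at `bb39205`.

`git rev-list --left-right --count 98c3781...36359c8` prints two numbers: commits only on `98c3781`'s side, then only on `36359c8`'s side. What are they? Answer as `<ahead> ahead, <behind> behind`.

2 ahead, 7 behind

Reachable from 98c3781: {00f7046, 1fda11b, 55493d9, 98c3781}.
Reachable from 36359c8: {00f7046, 09fbfac, 1fda11b, 36359c8, 65c8070, 696662d, c219ae0, d96e204, fa3cd93}.
Only in 98c3781's history (ahead): {55493d9, 98c3781} — 2.
Only in 36359c8's history (behind): {09fbfac, 36359c8, 65c8070, 696662d, c219ae0, d96e204, fa3cd93} — 7.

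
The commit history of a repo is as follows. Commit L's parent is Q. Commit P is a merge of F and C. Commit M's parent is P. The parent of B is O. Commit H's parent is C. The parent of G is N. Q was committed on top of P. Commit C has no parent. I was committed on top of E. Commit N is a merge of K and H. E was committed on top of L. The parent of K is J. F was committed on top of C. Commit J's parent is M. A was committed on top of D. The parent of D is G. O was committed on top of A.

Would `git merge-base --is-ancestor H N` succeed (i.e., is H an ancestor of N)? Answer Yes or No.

Yes

Ancestors of N (commits reachable by following parents): {C, F, H, J, K, M, N, P}.
H is in that set, so it is an ancestor of N.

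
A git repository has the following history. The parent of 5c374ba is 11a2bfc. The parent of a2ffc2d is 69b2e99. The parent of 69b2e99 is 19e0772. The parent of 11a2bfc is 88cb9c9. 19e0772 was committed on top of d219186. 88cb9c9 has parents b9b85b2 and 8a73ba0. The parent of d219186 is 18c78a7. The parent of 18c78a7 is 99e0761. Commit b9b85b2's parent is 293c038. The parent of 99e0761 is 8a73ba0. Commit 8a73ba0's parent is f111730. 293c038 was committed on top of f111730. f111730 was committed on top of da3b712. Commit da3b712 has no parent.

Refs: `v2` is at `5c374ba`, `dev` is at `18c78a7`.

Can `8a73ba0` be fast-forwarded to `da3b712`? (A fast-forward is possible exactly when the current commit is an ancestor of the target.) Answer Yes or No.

A fast-forward from 8a73ba0 to da3b712 is possible iff 8a73ba0 is an ancestor of da3b712.
Ancestors of da3b712: {da3b712}.
8a73ba0 is not among them, so fast-forward is not possible.

No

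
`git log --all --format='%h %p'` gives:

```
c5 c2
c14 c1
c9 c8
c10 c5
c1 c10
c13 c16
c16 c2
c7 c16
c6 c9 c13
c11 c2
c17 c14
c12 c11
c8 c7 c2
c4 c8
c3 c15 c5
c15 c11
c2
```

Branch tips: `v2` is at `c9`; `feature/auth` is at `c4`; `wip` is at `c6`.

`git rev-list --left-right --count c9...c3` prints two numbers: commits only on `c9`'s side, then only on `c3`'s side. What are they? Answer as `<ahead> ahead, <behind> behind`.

Reachable from c9: {c16, c2, c7, c8, c9}.
Reachable from c3: {c11, c15, c2, c3, c5}.
Only in c9's history (ahead): {c16, c7, c8, c9} — 4.
Only in c3's history (behind): {c11, c15, c3, c5} — 4.

4 ahead, 4 behind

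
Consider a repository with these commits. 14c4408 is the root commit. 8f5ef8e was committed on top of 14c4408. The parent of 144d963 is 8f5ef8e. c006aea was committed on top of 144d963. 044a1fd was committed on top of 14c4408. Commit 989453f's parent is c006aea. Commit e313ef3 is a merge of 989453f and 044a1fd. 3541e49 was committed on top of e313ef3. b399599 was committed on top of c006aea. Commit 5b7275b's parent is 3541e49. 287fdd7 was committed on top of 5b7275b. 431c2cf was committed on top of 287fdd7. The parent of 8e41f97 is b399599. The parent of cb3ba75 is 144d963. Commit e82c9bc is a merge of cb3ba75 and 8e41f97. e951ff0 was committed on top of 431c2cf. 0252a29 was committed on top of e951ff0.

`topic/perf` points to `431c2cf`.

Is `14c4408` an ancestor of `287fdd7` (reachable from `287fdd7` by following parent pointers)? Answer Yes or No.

Ancestors of 287fdd7 (commits reachable by following parents): {044a1fd, 144d963, 14c4408, 287fdd7, 3541e49, 5b7275b, 8f5ef8e, 989453f, c006aea, e313ef3}.
14c4408 is in that set, so it is an ancestor of 287fdd7.

Yes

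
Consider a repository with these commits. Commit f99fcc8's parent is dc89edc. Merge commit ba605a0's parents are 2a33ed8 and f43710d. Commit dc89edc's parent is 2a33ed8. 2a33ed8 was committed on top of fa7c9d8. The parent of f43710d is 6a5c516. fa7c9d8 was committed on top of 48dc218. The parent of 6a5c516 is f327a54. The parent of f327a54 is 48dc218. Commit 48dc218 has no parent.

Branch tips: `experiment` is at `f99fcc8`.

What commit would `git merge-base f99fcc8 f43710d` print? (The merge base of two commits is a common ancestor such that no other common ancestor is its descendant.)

Ancestors of f99fcc8: {2a33ed8, 48dc218, dc89edc, f99fcc8, fa7c9d8}.
Ancestors of f43710d: {48dc218, 6a5c516, f327a54, f43710d}.
Common ancestors: {48dc218}.
The only common ancestor is 48dc218, so it is the merge base.

48dc218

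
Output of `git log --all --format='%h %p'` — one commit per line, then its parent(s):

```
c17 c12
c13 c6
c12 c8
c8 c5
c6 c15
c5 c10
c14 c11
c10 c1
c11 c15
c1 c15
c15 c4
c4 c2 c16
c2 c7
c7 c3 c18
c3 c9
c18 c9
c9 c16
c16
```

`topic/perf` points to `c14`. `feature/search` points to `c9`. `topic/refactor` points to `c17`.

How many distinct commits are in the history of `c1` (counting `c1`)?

Walking parent pointers from c1: reachable set = {c1, c15, c16, c18, c2, c3, c4, c7, c9}.
That is 9 commits.

9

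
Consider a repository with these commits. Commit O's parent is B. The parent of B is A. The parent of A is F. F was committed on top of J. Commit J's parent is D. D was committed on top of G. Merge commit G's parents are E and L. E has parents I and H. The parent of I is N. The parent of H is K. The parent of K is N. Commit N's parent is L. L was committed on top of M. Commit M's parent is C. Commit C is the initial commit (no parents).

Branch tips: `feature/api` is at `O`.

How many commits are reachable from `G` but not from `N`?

5

Reachable from G: {C, E, G, H, I, K, L, M, N}.
Reachable from N: {C, L, M, N}.
In G's history but not N's: {E, G, H, I, K} — 5 commits.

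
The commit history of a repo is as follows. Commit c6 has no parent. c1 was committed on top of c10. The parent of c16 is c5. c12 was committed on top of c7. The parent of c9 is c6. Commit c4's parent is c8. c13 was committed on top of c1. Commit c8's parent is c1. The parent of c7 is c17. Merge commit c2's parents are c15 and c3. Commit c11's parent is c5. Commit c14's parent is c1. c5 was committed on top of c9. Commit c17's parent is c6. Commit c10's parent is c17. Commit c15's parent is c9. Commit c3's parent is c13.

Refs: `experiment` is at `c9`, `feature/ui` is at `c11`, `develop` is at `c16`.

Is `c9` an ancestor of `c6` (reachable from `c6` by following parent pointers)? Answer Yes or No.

Ancestors of c6: {c6}.
c9 is not in that set, so it is not an ancestor of c6.

No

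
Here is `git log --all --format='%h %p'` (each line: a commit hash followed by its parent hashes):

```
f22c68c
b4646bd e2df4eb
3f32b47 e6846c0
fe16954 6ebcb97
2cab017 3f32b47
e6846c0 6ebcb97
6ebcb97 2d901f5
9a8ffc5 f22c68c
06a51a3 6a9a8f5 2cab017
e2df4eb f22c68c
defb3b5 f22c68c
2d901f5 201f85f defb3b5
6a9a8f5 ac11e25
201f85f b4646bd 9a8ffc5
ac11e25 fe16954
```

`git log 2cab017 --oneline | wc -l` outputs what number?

11

Walking parent pointers from 2cab017: reachable set = {201f85f, 2cab017, 2d901f5, 3f32b47, 6ebcb97, 9a8ffc5, b4646bd, defb3b5, e2df4eb, e6846c0, f22c68c}.
That is 11 commits.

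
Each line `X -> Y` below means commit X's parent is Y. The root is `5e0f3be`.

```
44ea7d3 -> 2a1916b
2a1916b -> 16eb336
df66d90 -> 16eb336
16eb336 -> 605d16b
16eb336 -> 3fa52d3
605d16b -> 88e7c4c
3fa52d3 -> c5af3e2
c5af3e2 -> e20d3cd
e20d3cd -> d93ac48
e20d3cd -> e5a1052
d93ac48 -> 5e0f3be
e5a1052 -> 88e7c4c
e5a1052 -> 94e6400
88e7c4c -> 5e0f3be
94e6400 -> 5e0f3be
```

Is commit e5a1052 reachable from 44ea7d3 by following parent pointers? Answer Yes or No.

Yes

Ancestors of 44ea7d3 (commits reachable by following parents): {16eb336, 2a1916b, 3fa52d3, 44ea7d3, 5e0f3be, 605d16b, 88e7c4c, 94e6400, c5af3e2, d93ac48, e20d3cd, e5a1052}.
e5a1052 is in that set, so it is an ancestor of 44ea7d3.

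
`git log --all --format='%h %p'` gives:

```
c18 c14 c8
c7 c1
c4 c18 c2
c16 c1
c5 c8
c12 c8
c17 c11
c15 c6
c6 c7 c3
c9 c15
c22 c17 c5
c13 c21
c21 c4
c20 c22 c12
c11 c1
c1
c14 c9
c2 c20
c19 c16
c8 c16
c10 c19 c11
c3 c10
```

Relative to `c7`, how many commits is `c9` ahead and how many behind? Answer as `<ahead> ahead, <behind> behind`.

8 ahead, 0 behind

Reachable from c9: {c1, c10, c11, c15, c16, c19, c3, c6, c7, c9}.
Reachable from c7: {c1, c7}.
Only in c9's history (ahead): {c10, c11, c15, c16, c19, c3, c6, c9} — 8.
Only in c7's history (behind): {} — 0.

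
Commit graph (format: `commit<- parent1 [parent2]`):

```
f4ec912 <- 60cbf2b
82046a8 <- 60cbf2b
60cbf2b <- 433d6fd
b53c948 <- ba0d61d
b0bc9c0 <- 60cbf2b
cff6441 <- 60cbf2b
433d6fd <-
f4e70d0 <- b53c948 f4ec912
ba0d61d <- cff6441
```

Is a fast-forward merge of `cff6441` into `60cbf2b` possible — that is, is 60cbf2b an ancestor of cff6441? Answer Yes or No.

A fast-forward from 60cbf2b to cff6441 is possible iff 60cbf2b is an ancestor of cff6441.
Ancestors of cff6441: {433d6fd, 60cbf2b, cff6441}.
60cbf2b is among them, so fast-forward is possible.

Yes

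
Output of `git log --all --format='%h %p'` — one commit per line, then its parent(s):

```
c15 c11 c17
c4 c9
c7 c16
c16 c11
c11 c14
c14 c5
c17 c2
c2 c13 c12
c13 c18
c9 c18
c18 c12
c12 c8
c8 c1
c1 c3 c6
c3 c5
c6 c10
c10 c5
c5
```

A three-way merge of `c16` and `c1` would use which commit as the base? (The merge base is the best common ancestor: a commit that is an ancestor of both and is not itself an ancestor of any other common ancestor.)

c5

Ancestors of c16: {c11, c14, c16, c5}.
Ancestors of c1: {c1, c10, c3, c5, c6}.
Common ancestors: {c5}.
The only common ancestor is c5, so it is the merge base.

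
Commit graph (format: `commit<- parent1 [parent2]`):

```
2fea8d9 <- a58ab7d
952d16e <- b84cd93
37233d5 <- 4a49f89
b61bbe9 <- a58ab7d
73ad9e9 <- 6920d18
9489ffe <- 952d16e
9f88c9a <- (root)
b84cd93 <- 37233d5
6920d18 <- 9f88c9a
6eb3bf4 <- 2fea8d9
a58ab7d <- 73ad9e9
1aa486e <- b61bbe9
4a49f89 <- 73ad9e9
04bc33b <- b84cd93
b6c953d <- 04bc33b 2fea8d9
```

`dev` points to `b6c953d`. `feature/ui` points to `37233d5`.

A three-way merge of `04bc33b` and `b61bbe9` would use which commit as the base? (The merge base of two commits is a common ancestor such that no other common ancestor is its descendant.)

73ad9e9

Ancestors of 04bc33b: {04bc33b, 37233d5, 4a49f89, 6920d18, 73ad9e9, 9f88c9a, b84cd93}.
Ancestors of b61bbe9: {6920d18, 73ad9e9, 9f88c9a, a58ab7d, b61bbe9}.
Common ancestors: {6920d18, 73ad9e9, 9f88c9a}.
Among these, 73ad9e9 is not an ancestor of any other common ancestor — it is the merge base.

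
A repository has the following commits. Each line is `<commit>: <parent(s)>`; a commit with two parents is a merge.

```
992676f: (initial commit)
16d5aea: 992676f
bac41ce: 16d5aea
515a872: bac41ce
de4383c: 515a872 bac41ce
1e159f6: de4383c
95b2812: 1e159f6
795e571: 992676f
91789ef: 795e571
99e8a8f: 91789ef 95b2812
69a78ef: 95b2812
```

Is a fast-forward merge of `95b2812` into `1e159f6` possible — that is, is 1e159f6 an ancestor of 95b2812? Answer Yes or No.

A fast-forward from 1e159f6 to 95b2812 is possible iff 1e159f6 is an ancestor of 95b2812.
Ancestors of 95b2812: {16d5aea, 1e159f6, 515a872, 95b2812, 992676f, bac41ce, de4383c}.
1e159f6 is among them, so fast-forward is possible.

Yes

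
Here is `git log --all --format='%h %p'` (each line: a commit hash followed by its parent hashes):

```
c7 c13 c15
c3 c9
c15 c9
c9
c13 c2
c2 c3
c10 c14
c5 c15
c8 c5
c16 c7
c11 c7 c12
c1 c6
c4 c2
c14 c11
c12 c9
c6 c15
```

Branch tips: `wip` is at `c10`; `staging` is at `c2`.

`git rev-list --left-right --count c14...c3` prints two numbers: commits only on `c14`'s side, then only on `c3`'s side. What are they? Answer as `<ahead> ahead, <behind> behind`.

7 ahead, 0 behind

Reachable from c14: {c11, c12, c13, c14, c15, c2, c3, c7, c9}.
Reachable from c3: {c3, c9}.
Only in c14's history (ahead): {c11, c12, c13, c14, c15, c2, c7} — 7.
Only in c3's history (behind): {} — 0.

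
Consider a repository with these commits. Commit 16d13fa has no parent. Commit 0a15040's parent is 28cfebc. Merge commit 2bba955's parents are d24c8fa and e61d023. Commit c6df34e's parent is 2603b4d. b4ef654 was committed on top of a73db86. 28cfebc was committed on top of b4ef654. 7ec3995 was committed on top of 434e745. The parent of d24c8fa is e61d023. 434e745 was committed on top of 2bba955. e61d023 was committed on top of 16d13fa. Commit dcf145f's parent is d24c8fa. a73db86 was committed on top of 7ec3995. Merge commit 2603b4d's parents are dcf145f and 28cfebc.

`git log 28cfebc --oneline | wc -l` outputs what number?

Walking parent pointers from 28cfebc: reachable set = {16d13fa, 28cfebc, 2bba955, 434e745, 7ec3995, a73db86, b4ef654, d24c8fa, e61d023}.
That is 9 commits.

9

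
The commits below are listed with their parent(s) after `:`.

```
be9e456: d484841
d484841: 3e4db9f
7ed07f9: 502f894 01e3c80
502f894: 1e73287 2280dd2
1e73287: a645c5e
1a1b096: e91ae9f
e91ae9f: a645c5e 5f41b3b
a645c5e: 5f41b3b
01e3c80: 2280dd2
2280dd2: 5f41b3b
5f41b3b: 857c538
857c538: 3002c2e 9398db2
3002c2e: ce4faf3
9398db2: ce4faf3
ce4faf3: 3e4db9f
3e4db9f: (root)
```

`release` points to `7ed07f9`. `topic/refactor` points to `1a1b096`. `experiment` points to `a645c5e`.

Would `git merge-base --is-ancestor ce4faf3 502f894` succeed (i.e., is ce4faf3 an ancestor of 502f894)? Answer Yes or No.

Yes

Ancestors of 502f894 (commits reachable by following parents): {1e73287, 2280dd2, 3002c2e, 3e4db9f, 502f894, 5f41b3b, 857c538, 9398db2, a645c5e, ce4faf3}.
ce4faf3 is in that set, so it is an ancestor of 502f894.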